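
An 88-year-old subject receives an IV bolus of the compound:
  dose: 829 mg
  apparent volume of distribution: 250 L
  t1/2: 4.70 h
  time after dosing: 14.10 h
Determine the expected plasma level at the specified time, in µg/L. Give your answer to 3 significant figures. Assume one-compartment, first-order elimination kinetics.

C₀ = Dose / Vd = 829.0 / 250 = 3.316 mg/L
k = ln2 / t½ = 0.693147 / 4.70 = 0.1475 h⁻¹
t / t½ = 14.10 / 4.70 = 3 half-lives
C = C₀ × (1/2)^3 = 3.316 × 0.1250 = 0.4145 mg/L
Convert: 0.4145 mg/L × 1000 = 414.5 µg/L

415 µg/L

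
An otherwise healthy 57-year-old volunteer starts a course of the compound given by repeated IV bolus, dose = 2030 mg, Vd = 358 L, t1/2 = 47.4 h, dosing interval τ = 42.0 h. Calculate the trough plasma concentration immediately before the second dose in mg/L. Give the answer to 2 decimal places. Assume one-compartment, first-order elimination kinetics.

3.07 mg/L

C₀ per dose = Dose / Vd = 2030 / 358 = 5.670 mg/L
k = ln2 / t½ = 0.693147 / 47.4 = 0.01462 h⁻¹
Fraction remaining after one interval: r = e^(−kτ) = e^(−0.01462 × 42.0) = 0.5412
Before dose 2, 1 dose has been given (aged 1τ).
C_trough = C₀ × r = 5.670 × 0.5412 = 3.069 mg/L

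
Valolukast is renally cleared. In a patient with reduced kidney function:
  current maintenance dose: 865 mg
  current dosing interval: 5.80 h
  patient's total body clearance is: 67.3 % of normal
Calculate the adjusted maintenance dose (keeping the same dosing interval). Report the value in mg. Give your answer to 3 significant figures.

582 mg

To keep the same average steady-state level, dosing rate must scale with clearance.
CL ratio = 67.3 / 100 = 0.6730
New dose (same interval) = 865 × 0.6730 = 582.1 mg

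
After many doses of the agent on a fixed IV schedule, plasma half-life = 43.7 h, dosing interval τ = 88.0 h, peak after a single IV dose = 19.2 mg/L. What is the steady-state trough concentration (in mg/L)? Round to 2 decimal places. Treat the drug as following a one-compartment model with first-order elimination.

6.32 mg/L

k = ln2 / t½ = 0.693147 / 43.7 = 0.01586 h⁻¹
e^(−kτ) = e^(−0.01586 × 88.0) = 0.2477
Accumulation ratio R = 1 / (1 − e^(−kτ)) = 1 / (1 − 0.2477) = 1.329
Steady-state trough = C₀ × R × e^(−kτ) = 19.2 × 1.329 × 0.2477 = 6.321 mg/L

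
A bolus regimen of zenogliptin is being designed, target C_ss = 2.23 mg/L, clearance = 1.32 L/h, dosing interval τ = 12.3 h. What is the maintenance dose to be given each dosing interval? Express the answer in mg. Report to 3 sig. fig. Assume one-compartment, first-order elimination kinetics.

At steady state, Dose/τ = Css × CL.
Dose = Css × CL × τ = 2.23 × 1.320 × 12.3 = 36.21 mg

36.2 mg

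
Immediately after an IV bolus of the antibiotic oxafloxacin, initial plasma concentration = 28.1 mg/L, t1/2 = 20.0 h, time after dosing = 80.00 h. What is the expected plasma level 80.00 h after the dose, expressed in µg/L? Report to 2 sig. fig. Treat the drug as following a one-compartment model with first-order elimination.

k = ln2 / t½ = 0.693147 / 20.0 = 0.03466 h⁻¹
t / t½ = 80.00 / 20.0 = 4 half-lives
C = C₀ × (1/2)^4 = 28.10 × 0.06250 = 1.756 mg/L
Convert: 1.756 mg/L × 1000 = 1756 µg/L

1800 µg/L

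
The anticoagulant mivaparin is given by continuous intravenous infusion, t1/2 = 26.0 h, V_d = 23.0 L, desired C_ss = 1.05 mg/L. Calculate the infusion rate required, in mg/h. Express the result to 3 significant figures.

k = ln2 / t½ = 0.693147 / 26.0 = 0.02666 h⁻¹
CL = k × Vd = 0.02666 × 23.0 = 0.6132 L/h
At steady state, infusion rate R₀ = Css × CL = 1.05 × 0.6132 = 0.6439 mg/h

0.644 mg/h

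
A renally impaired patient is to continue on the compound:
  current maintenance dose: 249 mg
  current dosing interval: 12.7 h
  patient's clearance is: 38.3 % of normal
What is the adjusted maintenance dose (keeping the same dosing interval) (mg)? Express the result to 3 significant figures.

95.4 mg

To keep the same average steady-state level, dosing rate must scale with clearance.
CL ratio = 38.3 / 100 = 0.3830
New dose (same interval) = 249 × 0.3830 = 95.37 mg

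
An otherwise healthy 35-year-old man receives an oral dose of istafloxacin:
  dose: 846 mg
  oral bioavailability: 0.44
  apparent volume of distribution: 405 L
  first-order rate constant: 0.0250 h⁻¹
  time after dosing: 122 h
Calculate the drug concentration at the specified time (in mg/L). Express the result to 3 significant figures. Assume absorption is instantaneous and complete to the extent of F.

Amount reaching circulation = F × Dose = 0.44 × 846.0 = 372.2 mg
C₀ = F·Dose / Vd = 372.2 / 405 = 0.9190 mg/L
C = C₀ · e^(−k·t) = 0.9190 × e^(−0.02500 × 122)
  = 0.9190 × 0.04736 = 0.04352 mg/L

0.0435 mg/L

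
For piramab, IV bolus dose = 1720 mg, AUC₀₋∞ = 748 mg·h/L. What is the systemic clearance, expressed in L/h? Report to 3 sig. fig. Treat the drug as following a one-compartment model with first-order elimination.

CL = Dose / AUC = 1720 / 748 = 2.299 L/h

2.30 L/h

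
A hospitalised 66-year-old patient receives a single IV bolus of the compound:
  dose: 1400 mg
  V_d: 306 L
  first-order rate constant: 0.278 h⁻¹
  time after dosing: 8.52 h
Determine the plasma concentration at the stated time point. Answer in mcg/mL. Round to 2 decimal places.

C₀ = Dose / Vd = 1400 / 306 = 4.575 mg/L
C = C₀ · e^(−k·t) = 4.575 × e^(−0.2780 × 8.52)
  = 4.575 × 0.09362 = 0.4283 mg/L
(0.4283 mg/L = 0.4283 mcg/mL)

0.43 mcg/mL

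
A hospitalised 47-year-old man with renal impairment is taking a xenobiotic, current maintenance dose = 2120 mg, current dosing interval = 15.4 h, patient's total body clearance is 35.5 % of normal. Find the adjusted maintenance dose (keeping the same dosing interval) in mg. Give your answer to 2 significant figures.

To keep the same average steady-state level, dosing rate must scale with clearance.
CL ratio = 35.5 / 100 = 0.3550
New dose (same interval) = 2120 × 0.3550 = 752.6 mg

750 mg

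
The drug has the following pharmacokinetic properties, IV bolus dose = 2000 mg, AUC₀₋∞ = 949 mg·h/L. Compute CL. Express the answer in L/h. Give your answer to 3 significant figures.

2.11 L/h

CL = Dose / AUC = 2000 / 949 = 2.107 L/h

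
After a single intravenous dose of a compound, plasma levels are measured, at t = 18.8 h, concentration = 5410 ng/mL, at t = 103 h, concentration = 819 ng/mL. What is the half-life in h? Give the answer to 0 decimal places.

k = ln(C₁/C₂) / (t₂ − t₁) = ln(5410/819) / (103 − 18.8)
  = 1.888 / 84.20 = 0.02242 h⁻¹
t½ = ln2 / k = 0.693147 / 0.02242 = 30.92 h

31 h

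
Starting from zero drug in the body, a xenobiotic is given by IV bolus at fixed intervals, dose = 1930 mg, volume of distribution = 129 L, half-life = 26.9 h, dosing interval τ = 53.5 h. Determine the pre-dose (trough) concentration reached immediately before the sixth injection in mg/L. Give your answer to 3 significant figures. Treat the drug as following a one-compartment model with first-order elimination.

C₀ per dose = Dose / Vd = 1930 / 129 = 14.96 mg/L
k = ln2 / t½ = 0.693147 / 26.9 = 0.02577 h⁻¹
Fraction remaining after one interval: r = e^(−kτ) = e^(−0.02577 × 53.5) = 0.2519
Before dose 6, 5 doses have been given (aged 1τ, 2τ, 3τ, 4τ, 5τ).
C_trough = C₀ × (r + r² + … + r^5) = C₀ × r(1−r^5)/(1−r)
        = 14.96 × 0.2519 × (1 − 0.001014) / (1 − 0.2519) = 5.032 mg/L

5.03 mg/L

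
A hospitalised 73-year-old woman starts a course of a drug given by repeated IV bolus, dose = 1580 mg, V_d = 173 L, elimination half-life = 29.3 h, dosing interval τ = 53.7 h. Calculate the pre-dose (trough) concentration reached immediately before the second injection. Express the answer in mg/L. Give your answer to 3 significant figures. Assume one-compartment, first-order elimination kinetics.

2.56 mg/L

C₀ per dose = Dose / Vd = 1580 / 173 = 9.133 mg/L
k = ln2 / t½ = 0.693147 / 29.3 = 0.02366 h⁻¹
Fraction remaining after one interval: r = e^(−kτ) = e^(−0.02366 × 53.7) = 0.2807
Before dose 2, 1 dose has been given (aged 1τ).
C_trough = C₀ × r = 9.133 × 0.2807 = 2.564 mg/L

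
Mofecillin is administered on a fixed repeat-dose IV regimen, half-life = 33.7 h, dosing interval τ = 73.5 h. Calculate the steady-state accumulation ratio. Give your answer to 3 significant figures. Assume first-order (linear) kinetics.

k = ln2 / t½ = 0.693147 / 33.7 = 0.02057 h⁻¹
e^(−kτ) = e^(−0.02057 × 73.5) = 0.2205
Accumulation ratio R = 1 / (1 − e^(−kτ)) = 1 / (1 − 0.2205) = 1.283

1.28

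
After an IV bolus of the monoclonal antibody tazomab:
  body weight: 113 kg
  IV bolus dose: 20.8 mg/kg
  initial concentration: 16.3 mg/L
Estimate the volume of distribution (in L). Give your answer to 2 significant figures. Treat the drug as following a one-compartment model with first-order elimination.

140 L

Dose = 20.8 × 113 = 2350 mg
Vd = Dose / C₀ = 2350 / 16.3 = 144.2 L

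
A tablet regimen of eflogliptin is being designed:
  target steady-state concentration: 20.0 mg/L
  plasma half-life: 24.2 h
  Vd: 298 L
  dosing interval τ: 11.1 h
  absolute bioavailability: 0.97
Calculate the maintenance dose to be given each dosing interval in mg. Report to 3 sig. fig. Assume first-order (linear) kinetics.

1950 mg

k = ln2 / t½ = 0.693147 / 24.2 = 0.02864 h⁻¹
CL = k × Vd = 0.02864 × 298 = 8.535 L/h
At steady state, F × (Dose/τ) = Css × CL.
Dose = Css × CL × τ / F = 20.0 × 8.535 × 11.1 / 0.97 = 1953 mg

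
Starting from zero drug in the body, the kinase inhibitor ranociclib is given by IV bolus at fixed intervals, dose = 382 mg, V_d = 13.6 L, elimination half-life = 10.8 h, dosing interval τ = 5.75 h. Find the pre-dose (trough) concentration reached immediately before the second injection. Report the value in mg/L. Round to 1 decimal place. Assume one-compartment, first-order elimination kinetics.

C₀ per dose = Dose / Vd = 382 / 13.6 = 28.09 mg/L
k = ln2 / t½ = 0.693147 / 10.8 = 0.06418 h⁻¹
Fraction remaining after one interval: r = e^(−kτ) = e^(−0.06418 × 5.75) = 0.6914
Before dose 2, 1 dose has been given (aged 1τ).
C_trough = C₀ × r = 28.09 × 0.6914 = 19.42 mg/L

19.4 mg/L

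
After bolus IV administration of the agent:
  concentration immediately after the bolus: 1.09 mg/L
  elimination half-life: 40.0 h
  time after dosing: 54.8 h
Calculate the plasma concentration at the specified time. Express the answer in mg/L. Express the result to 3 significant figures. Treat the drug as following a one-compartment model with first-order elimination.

k = ln2 / t½ = 0.693147 / 40.0 = 0.01733 h⁻¹
C = C₀ · e^(−k·t) = 1.090 × e^(−0.01733 × 54.8)
  = 1.090 × 0.3869 = 0.4217 mg/L

0.422 mg/L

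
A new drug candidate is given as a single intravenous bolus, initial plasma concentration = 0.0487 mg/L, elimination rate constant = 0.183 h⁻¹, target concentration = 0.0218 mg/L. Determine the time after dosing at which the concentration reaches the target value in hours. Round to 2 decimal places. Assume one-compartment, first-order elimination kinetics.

4.39 h

t = ln(C₀ / C) / k = ln(0.04870 / 0.0218) / 0.1830
  = ln(2.234) / 0.1830 = 0.8038 / 0.1830 = 4.392 h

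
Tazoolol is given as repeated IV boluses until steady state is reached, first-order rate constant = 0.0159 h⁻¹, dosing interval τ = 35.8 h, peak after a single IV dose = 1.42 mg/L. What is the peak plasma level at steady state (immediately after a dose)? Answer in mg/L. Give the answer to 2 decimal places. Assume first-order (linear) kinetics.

3.27 mg/L

e^(−kτ) = e^(−0.01590 × 35.8) = 0.5660
Accumulation ratio R = 1 / (1 − e^(−kτ)) = 1 / (1 − 0.5660) = 2.304
Steady-state peak = C₀ × R = 1.42 × 2.304 = 3.272 mg/L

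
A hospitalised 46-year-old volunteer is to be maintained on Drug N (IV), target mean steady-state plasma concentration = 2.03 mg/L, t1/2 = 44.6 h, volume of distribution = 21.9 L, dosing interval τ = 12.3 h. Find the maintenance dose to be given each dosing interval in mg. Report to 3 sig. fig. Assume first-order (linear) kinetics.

8.50 mg

k = ln2 / t½ = 0.693147 / 44.6 = 0.01554 h⁻¹
CL = k × Vd = 0.01554 × 21.9 = 0.3403 L/h
At steady state, Dose/τ = Css × CL.
Dose = Css × CL × τ = 2.03 × 0.3403 × 12.3 = 8.497 mg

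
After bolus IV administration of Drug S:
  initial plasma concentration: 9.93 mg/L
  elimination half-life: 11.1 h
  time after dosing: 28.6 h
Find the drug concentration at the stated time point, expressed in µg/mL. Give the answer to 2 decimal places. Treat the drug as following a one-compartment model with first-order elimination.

k = ln2 / t½ = 0.693147 / 11.1 = 0.06245 h⁻¹
C = C₀ · e^(−k·t) = 9.930 × e^(−0.06245 × 28.6)
  = 9.930 × 0.1676 = 1.664 mg/L
(1.664 mg/L = 1.664 µg/mL)

1.66 µg/mL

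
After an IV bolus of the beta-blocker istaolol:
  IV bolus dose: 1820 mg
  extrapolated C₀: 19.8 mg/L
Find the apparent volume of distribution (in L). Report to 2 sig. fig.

Vd = Dose / C₀ = 1820 / 19.8 = 91.92 L

92 L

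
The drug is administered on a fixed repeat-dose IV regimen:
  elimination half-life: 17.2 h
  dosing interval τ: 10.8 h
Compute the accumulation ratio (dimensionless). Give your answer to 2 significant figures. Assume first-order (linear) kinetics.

2.8

k = ln2 / t½ = 0.693147 / 17.2 = 0.04030 h⁻¹
e^(−kτ) = e^(−0.04030 × 10.8) = 0.6471
Accumulation ratio R = 1 / (1 − e^(−kτ)) = 1 / (1 − 0.6471) = 2.834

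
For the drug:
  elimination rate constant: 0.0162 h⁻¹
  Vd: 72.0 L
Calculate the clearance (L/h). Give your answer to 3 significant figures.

CL = k × Vd = 0.0162 × 72.0 = 1.166 L/h

1.17 L/h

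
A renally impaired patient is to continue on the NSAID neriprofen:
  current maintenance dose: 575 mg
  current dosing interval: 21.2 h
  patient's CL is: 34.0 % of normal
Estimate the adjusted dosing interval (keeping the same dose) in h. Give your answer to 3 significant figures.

62.4 h

To keep the same average steady-state level, dosing rate must scale with clearance.
CL ratio = 34.0 / 100 = 0.3400
New interval (same dose) = 21.2 / 0.3400 = 62.35 h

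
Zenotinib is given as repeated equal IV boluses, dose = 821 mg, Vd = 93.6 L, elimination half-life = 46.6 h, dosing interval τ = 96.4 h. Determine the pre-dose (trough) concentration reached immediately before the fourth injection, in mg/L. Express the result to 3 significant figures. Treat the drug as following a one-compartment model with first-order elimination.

2.71 mg/L

C₀ per dose = Dose / Vd = 821 / 93.6 = 8.771 mg/L
k = ln2 / t½ = 0.693147 / 46.6 = 0.01487 h⁻¹
Fraction remaining after one interval: r = e^(−kτ) = e^(−0.01487 × 96.4) = 0.2385
Before dose 4, 3 doses have been given (aged 1τ, 2τ, 3τ).
C_trough = C₀ × (r + r² + … + r^3) = C₀ × r(1−r^3)/(1−r)
        = 8.771 × 0.2385 × (1 − 0.01357) / (1 − 0.2385) = 2.710 mg/L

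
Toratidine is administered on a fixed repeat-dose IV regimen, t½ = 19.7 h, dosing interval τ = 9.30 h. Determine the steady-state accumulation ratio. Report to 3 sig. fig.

3.58

k = ln2 / t½ = 0.693147 / 19.7 = 0.03519 h⁻¹
e^(−kτ) = e^(−0.03519 × 9.30) = 0.7209
Accumulation ratio R = 1 / (1 − e^(−kτ)) = 1 / (1 − 0.7209) = 3.583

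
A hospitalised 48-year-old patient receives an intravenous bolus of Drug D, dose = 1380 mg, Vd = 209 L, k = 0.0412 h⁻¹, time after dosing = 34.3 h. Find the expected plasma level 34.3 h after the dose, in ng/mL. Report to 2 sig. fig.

C₀ = Dose / Vd = 1380 / 209 = 6.603 mg/L
C = C₀ · e^(−k·t) = 6.603 × e^(−0.04120 × 34.3)
  = 6.603 × 0.2434 = 1.607 mg/L
Convert: 1.607 mg/L × 1000 = 1607 ng/mL

1600 ng/mL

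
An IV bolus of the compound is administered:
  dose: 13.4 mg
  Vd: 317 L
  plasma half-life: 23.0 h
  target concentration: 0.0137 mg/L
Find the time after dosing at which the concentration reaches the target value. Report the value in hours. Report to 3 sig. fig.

C₀ = Dose / Vd = 13.40 / 317 = 0.04227 mg/L
k = ln2 / t½ = 0.693147 / 23.0 = 0.03014 h⁻¹
t = ln(C₀ / C) / k = ln(0.04227 / 0.0137) / 0.03014
  = ln(3.085) / 0.03014 = 1.127 / 0.03014 = 37.39 h

37.4 h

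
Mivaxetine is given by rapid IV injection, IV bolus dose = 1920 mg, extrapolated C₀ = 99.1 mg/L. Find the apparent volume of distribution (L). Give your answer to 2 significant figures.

19 L

Vd = Dose / C₀ = 1920 / 99.1 = 19.37 L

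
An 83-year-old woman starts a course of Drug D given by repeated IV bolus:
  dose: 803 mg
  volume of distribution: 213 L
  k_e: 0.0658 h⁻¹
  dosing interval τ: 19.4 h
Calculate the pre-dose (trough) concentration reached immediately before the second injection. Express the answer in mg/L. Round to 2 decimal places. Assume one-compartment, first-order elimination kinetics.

1.05 mg/L

C₀ per dose = Dose / Vd = 803 / 213 = 3.770 mg/L
Fraction remaining after one interval: r = e^(−kτ) = e^(−0.06580 × 19.4) = 0.2790
Before dose 2, 1 dose has been given (aged 1τ).
C_trough = C₀ × r = 3.770 × 0.2790 = 1.052 mg/L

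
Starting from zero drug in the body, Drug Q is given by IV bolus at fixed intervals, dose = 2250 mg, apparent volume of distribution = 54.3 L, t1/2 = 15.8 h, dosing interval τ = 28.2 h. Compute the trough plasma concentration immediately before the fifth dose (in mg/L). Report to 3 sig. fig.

16.8 mg/L

C₀ per dose = Dose / Vd = 2250 / 54.3 = 41.44 mg/L
k = ln2 / t½ = 0.693147 / 15.8 = 0.04387 h⁻¹
Fraction remaining after one interval: r = e^(−kτ) = e^(−0.04387 × 28.2) = 0.2902
Before dose 5, 4 doses have been given (aged 1τ, 2τ, 3τ, 4τ).
C_trough = C₀ × (r + r² + … + r^4) = C₀ × r(1−r^4)/(1−r)
        = 41.44 × 0.2902 × (1 − 0.007092) / (1 − 0.2902) = 16.82 mg/L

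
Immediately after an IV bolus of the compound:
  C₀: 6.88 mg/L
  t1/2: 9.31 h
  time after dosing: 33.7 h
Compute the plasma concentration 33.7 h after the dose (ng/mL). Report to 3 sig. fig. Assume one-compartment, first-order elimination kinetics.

k = ln2 / t½ = 0.693147 / 9.31 = 0.07445 h⁻¹
C = C₀ · e^(−k·t) = 6.880 × e^(−0.07445 × 33.7)
  = 6.880 × 0.08135 = 0.5597 mg/L
Convert: 0.5597 mg/L × 1000 = 559.7 ng/mL

560 ng/mL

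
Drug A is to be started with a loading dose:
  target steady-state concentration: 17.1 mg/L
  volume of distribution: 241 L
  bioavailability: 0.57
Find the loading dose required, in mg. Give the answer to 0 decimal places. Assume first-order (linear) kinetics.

7230 mg

LD = Css × Vd / F = 17.1 × 241 / 0.57 = 7230 mg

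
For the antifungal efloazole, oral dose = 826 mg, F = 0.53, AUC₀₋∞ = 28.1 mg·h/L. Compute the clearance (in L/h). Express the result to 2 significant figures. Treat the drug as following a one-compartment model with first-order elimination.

CL = F·Dose / AUC = 0.53 × 826 / 28.1 = 15.58 L/h

16 L/h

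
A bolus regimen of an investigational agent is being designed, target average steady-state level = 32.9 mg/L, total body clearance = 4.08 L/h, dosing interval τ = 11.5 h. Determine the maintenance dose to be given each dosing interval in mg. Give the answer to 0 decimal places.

1544 mg

At steady state, Dose/τ = Css × CL.
Dose = Css × CL × τ = 32.9 × 4.080 × 11.5 = 1544 mg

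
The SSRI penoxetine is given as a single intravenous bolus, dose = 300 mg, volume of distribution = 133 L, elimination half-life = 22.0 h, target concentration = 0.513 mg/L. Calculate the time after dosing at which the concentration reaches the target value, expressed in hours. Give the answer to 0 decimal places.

C₀ = Dose / Vd = 300.0 / 133 = 2.256 mg/L
k = ln2 / t½ = 0.693147 / 22.0 = 0.03151 h⁻¹
t = ln(C₀ / C) / k = ln(2.256 / 0.513) / 0.03151
  = ln(4.398) / 0.03151 = 1.481 / 0.03151 = 47.00 h

47 h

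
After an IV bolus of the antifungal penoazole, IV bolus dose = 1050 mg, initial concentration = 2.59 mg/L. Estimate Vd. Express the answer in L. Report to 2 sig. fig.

Vd = Dose / C₀ = 1050 / 2.59 = 405.4 L

410 L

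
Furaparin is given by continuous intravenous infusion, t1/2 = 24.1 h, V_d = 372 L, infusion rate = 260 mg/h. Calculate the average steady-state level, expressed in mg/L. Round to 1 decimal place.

k = ln2 / t½ = 0.693147 / 24.1 = 0.02876 h⁻¹
CL = k × Vd = 0.02876 × 372 = 10.70 L/h
At steady state Css = R₀ / CL = 260 / 10.70 = 24.30 mg/L

24.3 mg/L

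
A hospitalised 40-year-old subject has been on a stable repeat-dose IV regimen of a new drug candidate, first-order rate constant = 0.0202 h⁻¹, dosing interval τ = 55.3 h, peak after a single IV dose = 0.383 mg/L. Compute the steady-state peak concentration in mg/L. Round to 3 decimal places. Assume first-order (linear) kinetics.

e^(−kτ) = e^(−0.02020 × 55.3) = 0.3272
Accumulation ratio R = 1 / (1 − e^(−kτ)) = 1 / (1 − 0.3272) = 1.486
Steady-state peak = C₀ × R = 0.383 × 1.486 = 0.5691 mg/L

0.569 mg/L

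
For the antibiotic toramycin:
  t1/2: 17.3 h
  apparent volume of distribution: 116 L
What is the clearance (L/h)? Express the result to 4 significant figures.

k = ln2 / t½ = 0.693147 / 17.3 = 0.04007 h⁻¹
CL = k × Vd = 0.04007 × 116 = 4.648 L/h

4.648 L/h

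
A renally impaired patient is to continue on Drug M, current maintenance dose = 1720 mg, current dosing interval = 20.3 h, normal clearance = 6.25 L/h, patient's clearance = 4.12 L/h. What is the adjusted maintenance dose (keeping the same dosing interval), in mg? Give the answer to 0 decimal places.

1134 mg

To keep the same average steady-state level, dosing rate must scale with clearance.
CL ratio = 4.12 / 6.25 = 0.6592
New dose (same interval) = 1720 × 0.6592 = 1134 mg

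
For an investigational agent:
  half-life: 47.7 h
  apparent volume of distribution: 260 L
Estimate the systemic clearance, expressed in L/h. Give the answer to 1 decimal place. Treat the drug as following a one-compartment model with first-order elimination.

k = ln2 / t½ = 0.693147 / 47.7 = 0.01453 h⁻¹
CL = k × Vd = 0.01453 × 260 = 3.778 L/h

3.8 L/h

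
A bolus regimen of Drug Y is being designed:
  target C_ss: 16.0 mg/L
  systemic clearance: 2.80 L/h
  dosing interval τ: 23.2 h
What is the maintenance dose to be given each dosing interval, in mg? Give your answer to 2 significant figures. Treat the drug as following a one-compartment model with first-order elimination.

1000 mg

At steady state, Dose/τ = Css × CL.
Dose = Css × CL × τ = 16.0 × 2.800 × 23.2 = 1039 mg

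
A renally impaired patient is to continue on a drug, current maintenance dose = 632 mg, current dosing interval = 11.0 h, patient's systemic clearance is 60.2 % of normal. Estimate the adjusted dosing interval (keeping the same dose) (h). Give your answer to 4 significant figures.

18.27 h

To keep the same average steady-state level, dosing rate must scale with clearance.
CL ratio = 60.2 / 100 = 0.6020
New interval (same dose) = 11.0 / 0.6020 = 18.27 h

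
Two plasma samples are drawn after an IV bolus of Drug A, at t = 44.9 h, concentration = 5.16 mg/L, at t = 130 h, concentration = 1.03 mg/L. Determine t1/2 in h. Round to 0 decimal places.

k = ln(C₁/C₂) / (t₂ − t₁) = ln(5.16/1.03) / (130 − 44.9)
  = 1.611 / 85.10 = 0.01893 h⁻¹
t½ = ln2 / k = 0.693147 / 0.01893 = 36.62 h

37 h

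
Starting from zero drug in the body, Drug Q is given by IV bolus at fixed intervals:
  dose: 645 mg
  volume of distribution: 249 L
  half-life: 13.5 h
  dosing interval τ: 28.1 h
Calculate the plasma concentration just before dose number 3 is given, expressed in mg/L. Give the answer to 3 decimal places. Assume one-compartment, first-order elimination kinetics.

C₀ per dose = Dose / Vd = 645 / 249 = 2.590 mg/L
k = ln2 / t½ = 0.693147 / 13.5 = 0.05134 h⁻¹
Fraction remaining after one interval: r = e^(−kτ) = e^(−0.05134 × 28.1) = 0.2363
Before dose 3, 2 doses have been given (aged 1τ, 2τ).
C_trough = C₀ × (r + r²) = 2.590 × (0.2363 + 0.05584) = 0.7566 mg/L

0.757 mg/L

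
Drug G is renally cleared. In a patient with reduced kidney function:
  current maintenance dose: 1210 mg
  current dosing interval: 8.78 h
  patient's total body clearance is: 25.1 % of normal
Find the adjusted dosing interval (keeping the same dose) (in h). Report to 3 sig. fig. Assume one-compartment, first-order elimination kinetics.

35.0 h

To keep the same average steady-state level, dosing rate must scale with clearance.
CL ratio = 25.1 / 100 = 0.2510
New interval (same dose) = 8.78 / 0.2510 = 34.98 h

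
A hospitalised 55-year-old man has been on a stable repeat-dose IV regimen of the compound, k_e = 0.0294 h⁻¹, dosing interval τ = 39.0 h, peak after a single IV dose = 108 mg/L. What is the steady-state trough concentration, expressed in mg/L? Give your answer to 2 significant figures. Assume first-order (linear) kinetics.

e^(−kτ) = e^(−0.02940 × 39.0) = 0.3177
Accumulation ratio R = 1 / (1 − e^(−kτ)) = 1 / (1 − 0.3177) = 1.466
Steady-state trough = C₀ × R × e^(−kτ) = 108 × 1.466 × 0.3177 = 50.30 mg/L

50 mg/L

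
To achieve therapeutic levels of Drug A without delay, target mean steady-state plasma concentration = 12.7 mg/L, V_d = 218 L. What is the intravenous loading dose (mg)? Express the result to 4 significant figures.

2769 mg

LD = Css × Vd = 12.7 × 218 = 2769 mg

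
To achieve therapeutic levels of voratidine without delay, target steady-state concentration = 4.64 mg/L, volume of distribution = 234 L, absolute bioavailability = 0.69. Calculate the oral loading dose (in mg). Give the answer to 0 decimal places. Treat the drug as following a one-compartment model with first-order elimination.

1574 mg

LD = Css × Vd / F = 4.64 × 234 / 0.69 = 1574 mg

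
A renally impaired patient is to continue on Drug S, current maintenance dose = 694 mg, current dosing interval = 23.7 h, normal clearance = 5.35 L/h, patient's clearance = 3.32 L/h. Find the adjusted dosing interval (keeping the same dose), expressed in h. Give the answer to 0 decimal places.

To keep the same average steady-state level, dosing rate must scale with clearance.
CL ratio = 3.32 / 5.35 = 0.6206
New interval (same dose) = 23.7 / 0.6206 = 38.19 h

38 h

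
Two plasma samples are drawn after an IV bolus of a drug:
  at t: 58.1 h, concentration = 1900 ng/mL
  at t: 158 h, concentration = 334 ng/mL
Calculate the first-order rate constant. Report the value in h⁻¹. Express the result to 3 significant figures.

0.0174 h⁻¹

k = ln(C₁/C₂) / (t₂ − t₁) = ln(1900/334) / (158 − 58.1)
  = 1.738 / 99.90 = 0.01740 h⁻¹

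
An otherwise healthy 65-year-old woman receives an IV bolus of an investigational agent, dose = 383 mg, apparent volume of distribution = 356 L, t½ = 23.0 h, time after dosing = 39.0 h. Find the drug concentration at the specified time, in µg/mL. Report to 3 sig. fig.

C₀ = Dose / Vd = 383.0 / 356 = 1.076 mg/L
k = ln2 / t½ = 0.693147 / 23.0 = 0.03014 h⁻¹
C = C₀ · e^(−k·t) = 1.076 × e^(−0.03014 × 39.0)
  = 1.076 × 0.3087 = 0.3322 mg/L
(0.3322 mg/L = 0.3322 µg/mL)

0.332 µg/mL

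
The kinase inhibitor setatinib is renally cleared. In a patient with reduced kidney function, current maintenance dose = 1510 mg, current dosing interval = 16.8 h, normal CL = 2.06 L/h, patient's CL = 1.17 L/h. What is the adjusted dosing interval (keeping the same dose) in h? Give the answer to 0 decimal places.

To keep the same average steady-state level, dosing rate must scale with clearance.
CL ratio = 1.17 / 2.06 = 0.5680
New interval (same dose) = 16.8 / 0.5680 = 29.58 h

30 h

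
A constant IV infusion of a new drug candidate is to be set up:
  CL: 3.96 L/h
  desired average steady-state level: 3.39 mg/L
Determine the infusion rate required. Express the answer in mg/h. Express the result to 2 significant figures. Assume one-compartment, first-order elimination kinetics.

13 mg/h

At steady state, infusion rate R₀ = Css × CL = 3.39 × 3.960 = 13.42 mg/h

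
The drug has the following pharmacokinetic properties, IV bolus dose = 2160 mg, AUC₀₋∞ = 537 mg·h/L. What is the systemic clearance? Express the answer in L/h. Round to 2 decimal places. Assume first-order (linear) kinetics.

CL = Dose / AUC = 2160 / 537 = 4.022 L/h

4.02 L/h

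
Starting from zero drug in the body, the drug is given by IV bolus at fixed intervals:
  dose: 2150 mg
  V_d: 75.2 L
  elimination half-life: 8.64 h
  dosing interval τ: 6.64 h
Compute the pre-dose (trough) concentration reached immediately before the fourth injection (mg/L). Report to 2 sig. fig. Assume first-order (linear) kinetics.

32 mg/L

C₀ per dose = Dose / Vd = 2150 / 75.2 = 28.59 mg/L
k = ln2 / t½ = 0.693147 / 8.64 = 0.08023 h⁻¹
Fraction remaining after one interval: r = e^(−kτ) = e^(−0.08023 × 6.64) = 0.5870
Before dose 4, 3 doses have been given (aged 1τ, 2τ, 3τ).
C_trough = C₀ × (r + r² + … + r^3) = C₀ × r(1−r^3)/(1−r)
        = 28.59 × 0.5870 × (1 − 0.2023) / (1 − 0.5870) = 32.41 mg/L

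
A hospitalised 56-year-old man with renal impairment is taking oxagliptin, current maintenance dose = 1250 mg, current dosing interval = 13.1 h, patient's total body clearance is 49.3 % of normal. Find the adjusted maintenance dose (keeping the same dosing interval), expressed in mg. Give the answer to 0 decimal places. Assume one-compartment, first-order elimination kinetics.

To keep the same average steady-state level, dosing rate must scale with clearance.
CL ratio = 49.3 / 100 = 0.4930
New dose (same interval) = 1250 × 0.4930 = 616.3 mg

616 mg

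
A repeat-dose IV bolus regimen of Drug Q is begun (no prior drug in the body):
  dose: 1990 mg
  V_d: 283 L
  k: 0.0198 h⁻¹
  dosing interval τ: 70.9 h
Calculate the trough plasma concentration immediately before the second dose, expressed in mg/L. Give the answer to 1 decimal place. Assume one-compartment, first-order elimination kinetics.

1.7 mg/L

C₀ per dose = Dose / Vd = 1990 / 283 = 7.032 mg/L
Fraction remaining after one interval: r = e^(−kτ) = e^(−0.01980 × 70.9) = 0.2457
Before dose 2, 1 dose has been given (aged 1τ).
C_trough = C₀ × r = 7.032 × 0.2457 = 1.728 mg/L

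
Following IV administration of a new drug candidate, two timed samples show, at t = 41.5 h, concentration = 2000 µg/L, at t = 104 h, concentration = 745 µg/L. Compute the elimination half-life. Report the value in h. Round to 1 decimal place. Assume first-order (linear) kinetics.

k = ln(C₁/C₂) / (t₂ − t₁) = ln(2000/745) / (104 − 41.5)
  = 0.9875 / 62.50 = 0.01580 h⁻¹
t½ = ln2 / k = 0.693147 / 0.01580 = 43.87 h

43.9 h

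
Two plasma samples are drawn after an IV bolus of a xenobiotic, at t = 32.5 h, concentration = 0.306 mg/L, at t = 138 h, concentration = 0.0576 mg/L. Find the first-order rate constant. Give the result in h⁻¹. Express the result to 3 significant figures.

k = ln(C₁/C₂) / (t₂ − t₁) = ln(0.306/0.0576) / (138 − 32.5)
  = 1.670 / 105.5 = 0.01583 h⁻¹

0.0158 h⁻¹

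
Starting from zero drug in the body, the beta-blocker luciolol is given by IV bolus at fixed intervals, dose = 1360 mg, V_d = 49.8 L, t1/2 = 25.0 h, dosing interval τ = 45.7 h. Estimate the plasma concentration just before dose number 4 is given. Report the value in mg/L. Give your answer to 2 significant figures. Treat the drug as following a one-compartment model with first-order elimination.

C₀ per dose = Dose / Vd = 1360 / 49.8 = 27.31 mg/L
k = ln2 / t½ = 0.693147 / 25.0 = 0.02773 h⁻¹
Fraction remaining after one interval: r = e^(−kτ) = e^(−0.02773 × 45.7) = 0.2816
Before dose 4, 3 doses have been given (aged 1τ, 2τ, 3τ).
C_trough = C₀ × (r + r² + … + r^3) = C₀ × r(1−r^3)/(1−r)
        = 27.31 × 0.2816 × (1 − 0.02233) / (1 − 0.2816) = 10.47 mg/L

10 mg/L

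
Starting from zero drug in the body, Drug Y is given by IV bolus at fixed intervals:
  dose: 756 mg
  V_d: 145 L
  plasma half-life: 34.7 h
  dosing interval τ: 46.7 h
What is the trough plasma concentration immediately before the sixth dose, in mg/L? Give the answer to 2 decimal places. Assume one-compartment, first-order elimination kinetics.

C₀ per dose = Dose / Vd = 756 / 145 = 5.214 mg/L
k = ln2 / t½ = 0.693147 / 34.7 = 0.01998 h⁻¹
Fraction remaining after one interval: r = e^(−kτ) = e^(−0.01998 × 46.7) = 0.3933
Before dose 6, 5 doses have been given (aged 1τ, 2τ, 3τ, 4τ, 5τ).
C_trough = C₀ × (r + r² + … + r^5) = C₀ × r(1−r^5)/(1−r)
        = 5.214 × 0.3933 × (1 − 0.009411) / (1 − 0.3933) = 3.348 mg/L

3.35 mg/L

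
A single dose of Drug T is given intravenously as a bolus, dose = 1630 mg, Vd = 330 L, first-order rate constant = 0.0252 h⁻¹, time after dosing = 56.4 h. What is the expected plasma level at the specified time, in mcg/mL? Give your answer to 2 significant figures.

C₀ = Dose / Vd = 1630 / 330 = 4.939 mg/L
C = C₀ · e^(−k·t) = 4.939 × e^(−0.02520 × 56.4)
  = 4.939 × 0.2414 = 1.192 mg/L
(1.192 mg/L = 1.192 mcg/mL)

1.2 mcg/mL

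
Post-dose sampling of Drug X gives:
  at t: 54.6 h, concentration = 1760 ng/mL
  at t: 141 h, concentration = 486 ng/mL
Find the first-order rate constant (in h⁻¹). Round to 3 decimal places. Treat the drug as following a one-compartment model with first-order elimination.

k = ln(C₁/C₂) / (t₂ − t₁) = ln(1760/486) / (141 − 54.6)
  = 1.287 / 86.40 = 0.01490 h⁻¹

0.015 h⁻¹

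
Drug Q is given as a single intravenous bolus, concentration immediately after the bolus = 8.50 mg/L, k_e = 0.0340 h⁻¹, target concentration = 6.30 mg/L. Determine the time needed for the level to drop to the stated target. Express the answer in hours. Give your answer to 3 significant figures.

t = ln(C₀ / C) / k = ln(8.500 / 6.30) / 0.03400
  = ln(1.349) / 0.03400 = 0.2994 / 0.03400 = 8.806 h

8.81 h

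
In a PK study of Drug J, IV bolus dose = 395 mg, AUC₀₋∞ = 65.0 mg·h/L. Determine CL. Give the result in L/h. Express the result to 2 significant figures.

CL = Dose / AUC = 395 / 65.0 = 6.077 L/h

6.1 L/h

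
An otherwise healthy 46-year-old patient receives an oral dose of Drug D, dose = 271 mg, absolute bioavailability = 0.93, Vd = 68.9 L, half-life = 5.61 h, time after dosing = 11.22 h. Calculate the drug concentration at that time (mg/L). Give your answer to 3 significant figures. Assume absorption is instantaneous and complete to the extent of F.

0.914 mg/L

Amount reaching circulation = F × Dose = 0.93 × 271.0 = 252.0 mg
C₀ = F·Dose / Vd = 252.0 / 68.9 = 3.657 mg/L
k = ln2 / t½ = 0.693147 / 5.61 = 0.1236 h⁻¹
t / t½ = 11.22 / 5.61 = 2 half-lives
C = C₀ × (1/2)^2 = 3.657 × 0.2500 = 0.9143 mg/L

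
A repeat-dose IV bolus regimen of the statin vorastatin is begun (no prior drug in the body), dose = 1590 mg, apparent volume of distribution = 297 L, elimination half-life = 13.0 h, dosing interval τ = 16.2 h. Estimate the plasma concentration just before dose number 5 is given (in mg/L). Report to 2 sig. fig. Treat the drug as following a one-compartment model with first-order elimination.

C₀ per dose = Dose / Vd = 1590 / 297 = 5.354 mg/L
k = ln2 / t½ = 0.693147 / 13.0 = 0.05332 h⁻¹
Fraction remaining after one interval: r = e^(−kτ) = e^(−0.05332 × 16.2) = 0.4216
Before dose 5, 4 doses have been given (aged 1τ, 2τ, 3τ, 4τ).
C_trough = C₀ × (r + r² + … + r^4) = C₀ × r(1−r^4)/(1−r)
        = 5.354 × 0.4216 × (1 − 0.03159) / (1 − 0.4216) = 3.779 mg/L

3.8 mg/L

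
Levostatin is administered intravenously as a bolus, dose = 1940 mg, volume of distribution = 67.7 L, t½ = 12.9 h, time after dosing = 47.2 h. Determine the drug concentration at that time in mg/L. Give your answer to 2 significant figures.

C₀ = Dose / Vd = 1940 / 67.7 = 28.66 mg/L
k = ln2 / t½ = 0.693147 / 12.9 = 0.05373 h⁻¹
C = C₀ · e^(−k·t) = 28.66 × e^(−0.05373 × 47.2)
  = 28.66 × 0.07918 = 2.269 mg/L

2.3 mg/L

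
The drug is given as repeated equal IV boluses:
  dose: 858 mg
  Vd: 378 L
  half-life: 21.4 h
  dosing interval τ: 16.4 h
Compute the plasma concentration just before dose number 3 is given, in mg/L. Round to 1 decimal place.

2.1 mg/L

C₀ per dose = Dose / Vd = 858 / 378 = 2.270 mg/L
k = ln2 / t½ = 0.693147 / 21.4 = 0.03239 h⁻¹
Fraction remaining after one interval: r = e^(−kτ) = e^(−0.03239 × 16.4) = 0.5879
Before dose 3, 2 doses have been given (aged 1τ, 2τ).
C_trough = C₀ × (r + r²) = 2.270 × (0.5879 + 0.3456) = 2.119 mg/L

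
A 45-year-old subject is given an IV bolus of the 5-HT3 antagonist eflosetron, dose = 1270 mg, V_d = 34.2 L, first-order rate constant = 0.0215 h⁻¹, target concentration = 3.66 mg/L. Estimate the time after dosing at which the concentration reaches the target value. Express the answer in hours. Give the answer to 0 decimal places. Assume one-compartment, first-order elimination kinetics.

C₀ = Dose / Vd = 1270 / 34.2 = 37.13 mg/L
t = ln(C₀ / C) / k = ln(37.13 / 3.66) / 0.02150
  = ln(10.14) / 0.02150 = 2.316 / 0.02150 = 107.7 h

108 h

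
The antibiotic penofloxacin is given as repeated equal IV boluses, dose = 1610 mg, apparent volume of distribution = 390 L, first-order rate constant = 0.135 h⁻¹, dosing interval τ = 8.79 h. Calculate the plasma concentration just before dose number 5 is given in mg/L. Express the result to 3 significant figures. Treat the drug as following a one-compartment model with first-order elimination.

C₀ per dose = Dose / Vd = 1610 / 390 = 4.128 mg/L
Fraction remaining after one interval: r = e^(−kτ) = e^(−0.1350 × 8.79) = 0.3052
Before dose 5, 4 doses have been given (aged 1τ, 2τ, 3τ, 4τ).
C_trough = C₀ × (r + r² + … + r^4) = C₀ × r(1−r^4)/(1−r)
        = 4.128 × 0.3052 × (1 − 0.008676) / (1 − 0.3052) = 1.798 mg/L

1.80 mg/L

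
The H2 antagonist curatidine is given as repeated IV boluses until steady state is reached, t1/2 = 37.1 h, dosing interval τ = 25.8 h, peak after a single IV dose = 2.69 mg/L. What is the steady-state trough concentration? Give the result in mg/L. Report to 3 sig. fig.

k = ln2 / t½ = 0.693147 / 37.1 = 0.01868 h⁻¹
e^(−kτ) = e^(−0.01868 × 25.8) = 0.6176
Accumulation ratio R = 1 / (1 − e^(−kτ)) = 1 / (1 − 0.6176) = 2.615
Steady-state trough = C₀ × R × e^(−kτ) = 2.69 × 2.615 × 0.6176 = 4.344 mg/L

4.34 mg/L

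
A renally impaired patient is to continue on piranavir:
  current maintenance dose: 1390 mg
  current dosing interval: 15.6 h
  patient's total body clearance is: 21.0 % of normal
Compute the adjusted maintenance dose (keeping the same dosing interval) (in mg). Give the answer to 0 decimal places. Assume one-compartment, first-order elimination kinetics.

To keep the same average steady-state level, dosing rate must scale with clearance.
CL ratio = 21.0 / 100 = 0.2100
New dose (same interval) = 1390 × 0.2100 = 291.9 mg

292 mg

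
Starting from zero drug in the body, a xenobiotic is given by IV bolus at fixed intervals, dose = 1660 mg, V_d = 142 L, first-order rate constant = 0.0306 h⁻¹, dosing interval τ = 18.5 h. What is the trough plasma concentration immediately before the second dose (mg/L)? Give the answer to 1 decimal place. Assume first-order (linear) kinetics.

C₀ per dose = Dose / Vd = 1660 / 142 = 11.69 mg/L
Fraction remaining after one interval: r = e^(−kτ) = e^(−0.03060 × 18.5) = 0.5677
Before dose 2, 1 dose has been given (aged 1τ).
C_trough = C₀ × r = 11.69 × 0.5677 = 6.636 mg/L

6.6 mg/L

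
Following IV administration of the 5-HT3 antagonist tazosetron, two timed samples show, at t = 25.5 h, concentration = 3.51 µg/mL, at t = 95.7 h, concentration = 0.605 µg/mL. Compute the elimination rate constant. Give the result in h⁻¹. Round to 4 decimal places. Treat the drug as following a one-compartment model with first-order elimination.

0.0250 h⁻¹

k = ln(C₁/C₂) / (t₂ − t₁) = ln(3.51/0.605) / (95.7 − 25.5)
  = 1.758 / 70.20 = 0.02504 h⁻¹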